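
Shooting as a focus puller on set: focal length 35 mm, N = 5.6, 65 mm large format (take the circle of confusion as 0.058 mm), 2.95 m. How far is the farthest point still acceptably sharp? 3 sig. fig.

13.0 m

Hyperfocal distance H = f²/(N·c) + f = 35²/(5.6 × 0.058) + 35 = 1225/0.3248 + 35 ≈ 3806.6 mm ≈ 3.807 m.
Far limit Df = s·(H − f)/(H − s) = 2950 × (3806.6 − 35) / (3806.6 − 2950) = 2950 × 3771.6 / 856.6 ≈ 12989 mm ≈ 13.0 m.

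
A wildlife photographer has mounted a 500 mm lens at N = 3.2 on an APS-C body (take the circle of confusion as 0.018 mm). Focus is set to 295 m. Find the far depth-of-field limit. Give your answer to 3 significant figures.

Hyperfocal distance H = f²/(N·c) + f = 500²/(3.2 × 0.018) + 500 = 250000/0.0576 + 500 ≈ 4340777.8 mm ≈ 4341 m.
Far limit Df = s·(H − f)/(H − s) = 295000 × (4340777.8 − 500) / (4340777.8 − 295000) = 295000 × 4340277.8 / 4045777.8 ≈ 316474 mm ≈ 316 m.

316 m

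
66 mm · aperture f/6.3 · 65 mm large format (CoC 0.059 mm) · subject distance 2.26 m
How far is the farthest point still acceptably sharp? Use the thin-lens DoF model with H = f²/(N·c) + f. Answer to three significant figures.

2.78 m

Hyperfocal distance H = f²/(N·c) + f = 66²/(6.3 × 0.059) + 66 = 4356/0.3717 + 66 ≈ 11785.1 mm ≈ 11.79 m.
Far limit Df = s·(H − f)/(H − s) = 2260 × (11785.1 − 66) / (11785.1 − 2260) = 2260 × 11719.1 / 9525.1 ≈ 2780.6 mm ≈ 2.78 m.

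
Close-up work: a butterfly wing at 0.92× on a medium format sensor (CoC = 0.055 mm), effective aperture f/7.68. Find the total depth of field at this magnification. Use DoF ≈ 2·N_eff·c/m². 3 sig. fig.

0.998 mm

At magnification m, DoF ≈ 2·N_eff·c/m² = 2 × 7.68 × 0.055 / 0.92² = 0.8448 / 0.8464 ≈ 0.998 mm.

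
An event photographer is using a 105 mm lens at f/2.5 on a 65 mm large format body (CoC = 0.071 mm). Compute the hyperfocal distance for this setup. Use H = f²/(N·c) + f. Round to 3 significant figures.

62.2 m

Hyperfocal distance H = f²/(N·c) + f = 105²/(2.5 × 0.071) + 105 = 11025/0.1775 + 105 ≈ 62217.7 mm ≈ 62.2 m.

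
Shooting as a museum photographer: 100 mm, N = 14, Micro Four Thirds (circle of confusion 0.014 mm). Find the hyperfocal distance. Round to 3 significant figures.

Hyperfocal distance H = f²/(N·c) + f = 100²/(14 × 0.014) + 100 = 10000/0.196 + 100 ≈ 51120.4 mm ≈ 51.1 m.

51.1 m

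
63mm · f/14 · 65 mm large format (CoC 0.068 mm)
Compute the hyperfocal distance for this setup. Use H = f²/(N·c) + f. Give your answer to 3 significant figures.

Hyperfocal distance H = f²/(N·c) + f = 63²/(14 × 0.068) + 63 = 3969/0.952 + 63 ≈ 4232.1 mm ≈ 4.23 m.

4.23 m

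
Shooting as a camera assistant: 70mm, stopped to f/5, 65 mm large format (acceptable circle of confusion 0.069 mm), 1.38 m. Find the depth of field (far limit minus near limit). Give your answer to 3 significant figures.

257 mm

Hyperfocal distance H = f²/(N·c) + f = 70²/(5 × 0.069) + 70 = 4900/0.345 + 70 ≈ 14272.9 mm ≈ 14.27 m.
Near limit Dn = s·(H − f)/(H + s − 2f) = 1380 × (14272.9 − 70) / (14272.9 + 1380 − 2 × 70) = 1380 × 14202.9 / 15512.9 ≈ 1263.46 mm.
Far limit Df = s·(H − f)/(H − s) = 1380 × (14272.9 − 70) / (14272.9 − 1380) = 1380 × 14202.9 / 12892.9 ≈ 1520.22 mm.
Depth of field = Df − Dn = 1520.22 − 1263.46 ≈ 256.76 mm.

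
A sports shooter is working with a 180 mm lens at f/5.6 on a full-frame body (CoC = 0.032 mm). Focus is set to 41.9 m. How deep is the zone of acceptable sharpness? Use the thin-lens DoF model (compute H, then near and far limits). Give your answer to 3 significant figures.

20.4 m

Hyperfocal distance H = f²/(N·c) + f = 180²/(5.6 × 0.032) + 180 = 32400/0.1792 + 180 ≈ 180983.6 mm ≈ 181.0 m.
Near limit Dn = s·(H − f)/(H + s − 2f) = 41900 × (180983.6 − 180) / (180983.6 + 41900 − 2 × 180) = 41900 × 180803.6 / 222523.6 ≈ 34044 mm.
Far limit Df = s·(H − f)/(H − s) = 41900 × (180983.6 − 180) / (180983.6 − 41900) = 41900 × 180803.6 / 139083.6 ≈ 54468 mm.
Depth of field = Df − Dn = 54468 − 34044 ≈ 20424 mm ≈ 20.4 m.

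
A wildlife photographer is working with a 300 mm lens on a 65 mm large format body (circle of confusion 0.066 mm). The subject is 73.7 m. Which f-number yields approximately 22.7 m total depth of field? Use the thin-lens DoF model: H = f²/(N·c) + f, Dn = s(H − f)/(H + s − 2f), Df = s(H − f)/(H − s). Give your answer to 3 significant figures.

Write h = H − f = f²/(N·c). The thin-lens limits are Dn = s·h/(h + (s−f)) and Df = s·h/(h − (s−f)), so DoF = Df − Dn = 2·s·(s−f)·h / (h² − (s−f)²).
That is a quadratic in h: DoF·h² − 2·s·(s−f)·h − DoF·(s−f)² = 0 ⇒ h = (s−f)·(s + √(s² + DoF²)) / DoF = 73400 × (73700 + √(73700² + 22700²)) / 22700 = 73400 × (73700 + 77116.7) / 22700 ≈ 487663 mm.
Then N = f²/(c·h) = 300² / (0.066 × 487663) = 90000 / 32186 ≈ 2.80.

f/2.80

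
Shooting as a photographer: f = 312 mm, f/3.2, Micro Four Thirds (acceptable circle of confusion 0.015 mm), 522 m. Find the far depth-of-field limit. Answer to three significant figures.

703 m

Hyperfocal distance H = f²/(N·c) + f = 312²/(3.2 × 0.015) + 312 = 97344/0.048 + 312 ≈ 2028312.0 mm ≈ 2028 m.
Far limit Df = s·(H − f)/(H − s) = 522000 × (2028312.0 − 312) / (2028312.0 − 522000) = 522000 × 2028000.0 / 1506312.0 ≈ 702787 mm ≈ 703 m.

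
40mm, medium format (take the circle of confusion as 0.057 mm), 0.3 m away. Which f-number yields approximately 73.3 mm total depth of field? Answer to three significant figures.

Write h = H − f = f²/(N·c). The thin-lens limits are Dn = s·h/(h + (s−f)) and Df = s·h/(h − (s−f)), so DoF = Df − Dn = 2·s·(s−f)·h / (h² − (s−f)²).
That is a quadratic in h: DoF·h² − 2·s·(s−f)·h − DoF·(s−f)² = 0 ⇒ h = (s−f)·(s + √(s² + DoF²)) / DoF = 260 × (300 + √(300² + 73.3²)) / 73.3 = 260 × (300 + 308.825) / 73.3 ≈ 2159.5 mm.
Then N = f²/(c·h) = 40² / (0.057 × 2159.5) = 1600 / 123.09 ≈ 13.

f/13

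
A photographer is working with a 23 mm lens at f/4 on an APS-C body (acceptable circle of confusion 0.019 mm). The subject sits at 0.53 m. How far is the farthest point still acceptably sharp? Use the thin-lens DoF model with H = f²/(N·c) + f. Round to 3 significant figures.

0.572 m

Hyperfocal distance H = f²/(N·c) + f = 23²/(4 × 0.019) + 23 = 529/0.076 + 23 ≈ 6983.5 mm ≈ 6.984 m.
Far limit Df = s·(H − f)/(H − s) = 530 × (6983.5 − 23) / (6983.5 − 530) = 530 × 6960.5 / 6453.5 ≈ 571.64 mm ≈ 0.572 m.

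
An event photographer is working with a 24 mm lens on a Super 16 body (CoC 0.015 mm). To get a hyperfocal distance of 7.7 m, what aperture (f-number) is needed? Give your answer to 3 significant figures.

f/5

Rearrange H = f²/(N·c) + f for N: N = f² / ((H − f)·c).
N = 24² / ((7700 − 24) × 0.015) = 576 / 115.1 ≈ 5.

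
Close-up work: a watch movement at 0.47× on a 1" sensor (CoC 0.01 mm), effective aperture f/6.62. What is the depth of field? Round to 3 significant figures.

At magnification m, DoF ≈ 2·N_eff·c/m² = 2 × 6.62 × 0.01 / 0.47² = 0.1324 / 0.2209 ≈ 0.599 mm.

0.599 mm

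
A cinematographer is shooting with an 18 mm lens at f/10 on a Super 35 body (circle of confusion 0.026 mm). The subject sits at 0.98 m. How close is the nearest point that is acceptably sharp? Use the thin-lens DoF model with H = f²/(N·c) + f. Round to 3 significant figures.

0.553 m

Hyperfocal distance H = f²/(N·c) + f = 18²/(10 × 0.026) + 18 = 324/0.26 + 18 ≈ 1264.2 mm ≈ 1.264 m.
Near limit Dn = s·(H − f)/(H + s − 2f) = 980 × (1264.2 − 18) / (1264.2 + 980 − 2 × 18) = 980 × 1246.2 / 2208.2 ≈ 553.06 mm ≈ 0.553 m.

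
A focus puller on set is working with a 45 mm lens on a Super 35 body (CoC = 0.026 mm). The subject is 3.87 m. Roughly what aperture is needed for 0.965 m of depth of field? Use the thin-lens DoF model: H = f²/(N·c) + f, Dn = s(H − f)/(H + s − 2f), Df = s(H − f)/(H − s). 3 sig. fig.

f/2.50

Write h = H − f = f²/(N·c). The thin-lens limits are Dn = s·h/(h + (s−f)) and Df = s·h/(h − (s−f)), so DoF = Df − Dn = 2·s·(s−f)·h / (h² − (s−f)²).
That is a quadratic in h: DoF·h² − 2·s·(s−f)·h − DoF·(s−f)² = 0 ⇒ h = (s−f)·(s + √(s² + DoF²)) / DoF = 3825 × (3870 + √(3870² + 965²)) / 965 = 3825 × (3870 + 3988.50) / 965 ≈ 31149 mm.
Then N = f²/(c·h) = 45² / (0.026 × 31149) = 2025 / 809.87 ≈ 2.50.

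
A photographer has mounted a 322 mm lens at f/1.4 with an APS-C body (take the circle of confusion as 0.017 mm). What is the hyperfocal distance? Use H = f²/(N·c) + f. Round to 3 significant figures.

Hyperfocal distance H = f²/(N·c) + f = 322²/(1.4 × 0.017) + 322 = 103684/0.0238 + 322 ≈ 4356792.6 mm ≈ 4360 m.

4360 m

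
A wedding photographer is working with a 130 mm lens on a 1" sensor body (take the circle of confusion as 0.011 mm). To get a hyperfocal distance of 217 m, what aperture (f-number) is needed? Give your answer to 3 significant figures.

Rearrange H = f²/(N·c) + f for N: N = f² / ((H − f)·c).
N = 130² / ((217000 − 130) × 0.011) = 16900 / 2386 ≈ 7.08.

f/7.08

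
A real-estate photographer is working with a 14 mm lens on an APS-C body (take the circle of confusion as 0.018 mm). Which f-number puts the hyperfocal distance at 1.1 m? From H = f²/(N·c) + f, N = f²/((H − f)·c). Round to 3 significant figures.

f/10

Rearrange H = f²/(N·c) + f for N: N = f² / ((H − f)·c).
N = 14² / ((1100 − 14) × 0.018) = 196 / 19.55 ≈ 10.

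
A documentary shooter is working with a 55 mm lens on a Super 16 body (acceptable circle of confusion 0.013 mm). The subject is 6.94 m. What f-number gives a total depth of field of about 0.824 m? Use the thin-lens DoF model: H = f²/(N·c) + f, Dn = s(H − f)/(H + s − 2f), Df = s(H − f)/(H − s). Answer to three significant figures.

Write h = H − f = f²/(N·c). The thin-lens limits are Dn = s·h/(h + (s−f)) and Df = s·h/(h − (s−f)), so DoF = Df − Dn = 2·s·(s−f)·h / (h² − (s−f)²).
That is a quadratic in h: DoF·h² − 2·s·(s−f)·h − DoF·(s−f)² = 0 ⇒ h = (s−f)·(s + √(s² + DoF²)) / DoF = 6885 × (6940 + √(6940² + 824²)) / 824 = 6885 × (6940 + 6988.75) / 824 ≈ 116383 mm.
Then N = f²/(c·h) = 55² / (0.013 × 116383) = 3025 / 1513.0 ≈ 2.00.

f/2.00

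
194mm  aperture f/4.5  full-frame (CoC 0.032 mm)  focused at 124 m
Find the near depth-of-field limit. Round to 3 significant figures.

84.1 m

Hyperfocal distance H = f²/(N·c) + f = 194²/(4.5 × 0.032) + 194 = 37636/0.144 + 194 ≈ 261555.1 mm ≈ 261.6 m.
Near limit Dn = s·(H − f)/(H + s − 2f) = 124000 × (261555.1 − 194) / (261555.1 + 124000 − 2 × 194) = 124000 × 261361.1 / 385167.1 ≈ 84142 mm ≈ 84.1 m.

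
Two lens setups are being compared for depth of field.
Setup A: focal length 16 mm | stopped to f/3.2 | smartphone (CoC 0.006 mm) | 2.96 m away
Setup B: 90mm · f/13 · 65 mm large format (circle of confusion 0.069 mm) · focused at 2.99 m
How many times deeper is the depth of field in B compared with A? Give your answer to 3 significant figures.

1.56

Setup A: H = 16²/(3.2×0.006) + 16 ≈ 13349.3 mm; DoF = Df − Dn = 3798.8 − 2424.6 ≈ 1374.2 mm.
Setup B: H = 90²/(13×0.069) + 90 ≈ 9120.1 mm; DoF = Df − Dn = 4404.5 − 2263.2 ≈ 2141.3 mm.
Ratio = 2141.3 / 1374.2 ≈ 1.56.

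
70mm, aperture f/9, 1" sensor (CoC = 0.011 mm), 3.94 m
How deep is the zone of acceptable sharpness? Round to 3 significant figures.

0.620 m

Hyperfocal distance H = f²/(N·c) + f = 70²/(9 × 0.011) + 70 = 4900/0.099 + 70 ≈ 49564.9 mm ≈ 49.56 m.
Near limit Dn = s·(H − f)/(H + s − 2f) = 3940 × (49564.9 − 70) / (49564.9 + 3940 − 2 × 70) = 3940 × 49494.9 / 53364.9 ≈ 3654.27 mm.
Far limit Df = s·(H − f)/(H − s) = 3940 × (49564.9 − 70) / (49564.9 − 3940) = 3940 × 49494.9 / 45624.9 ≈ 4274.20 mm.
Depth of field = Df − Dn = 4274.20 − 3654.27 ≈ 619.93 mm ≈ 0.620 m.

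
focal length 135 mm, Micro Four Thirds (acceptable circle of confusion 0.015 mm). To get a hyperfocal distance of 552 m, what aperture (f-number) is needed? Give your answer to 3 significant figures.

f/2.20

Rearrange H = f²/(N·c) + f for N: N = f² / ((H − f)·c).
N = 135² / ((552000 − 135) × 0.015) = 18225 / 8278 ≈ 2.20.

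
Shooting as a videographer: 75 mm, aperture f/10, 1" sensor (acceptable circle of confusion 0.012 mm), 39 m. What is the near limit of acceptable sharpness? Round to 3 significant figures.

Hyperfocal distance H = f²/(N·c) + f = 75²/(10 × 0.012) + 75 = 5625/0.12 + 75 ≈ 46950.0 mm ≈ 46.95 m.
Near limit Dn = s·(H − f)/(H + s − 2f) = 39000 × (46950.0 − 75) / (46950.0 + 39000 − 2 × 75) = 39000 × 46875.0 / 85800.0 ≈ 21307 mm ≈ 21.3 m.

21.3 m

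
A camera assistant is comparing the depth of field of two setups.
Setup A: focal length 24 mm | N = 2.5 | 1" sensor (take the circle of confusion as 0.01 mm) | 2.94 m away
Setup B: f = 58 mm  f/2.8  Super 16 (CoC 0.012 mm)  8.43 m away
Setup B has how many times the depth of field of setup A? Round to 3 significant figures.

Setup A: H = 24²/(2.5×0.01) + 24 ≈ 23064.0 mm; DoF = Df − Dn = 3366.01 − 2609.71 ≈ 756.30 mm.
Setup B: H = 58²/(2.8×0.012) + 58 ≈ 100177.0 mm; DoF = Df − Dn = 9199.2 − 7779.5 ≈ 1419.7 mm.
Ratio = 1419.7 / 756.30 ≈ 1.88.

1.88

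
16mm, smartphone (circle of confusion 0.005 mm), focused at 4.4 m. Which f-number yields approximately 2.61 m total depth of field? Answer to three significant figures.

Write h = H − f = f²/(N·c). The thin-lens limits are Dn = s·h/(h + (s−f)) and Df = s·h/(h − (s−f)), so DoF = Df − Dn = 2·s·(s−f)·h / (h² − (s−f)²).
That is a quadratic in h: DoF·h² − 2·s·(s−f)·h − DoF·(s−f)² = 0 ⇒ h = (s−f)·(s + √(s² + DoF²)) / DoF = 4384 × (4400 + √(4400² + 2610²)) / 2610 = 4384 × (4400 + 5115.87) / 2610 ≈ 15984 mm.
Then N = f²/(c·h) = 16² / (0.005 × 15984) = 256 / 79.919 ≈ 3.20.

f/3.20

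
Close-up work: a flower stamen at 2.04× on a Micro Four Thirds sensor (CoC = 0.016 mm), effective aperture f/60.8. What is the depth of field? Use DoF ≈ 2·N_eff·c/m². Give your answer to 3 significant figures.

At magnification m, DoF ≈ 2·N_eff·c/m² = 2 × 60.8 × 0.016 / 2.04² = 1.946 / 4.162 ≈ 0.468 mm.

0.468 mm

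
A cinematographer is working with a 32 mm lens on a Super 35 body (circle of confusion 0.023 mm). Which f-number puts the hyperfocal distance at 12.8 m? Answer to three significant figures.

Rearrange H = f²/(N·c) + f for N: N = f² / ((H − f)·c).
N = 32² / ((12800 − 32) × 0.023) = 1024 / 293.7 ≈ 3.49.

f/3.49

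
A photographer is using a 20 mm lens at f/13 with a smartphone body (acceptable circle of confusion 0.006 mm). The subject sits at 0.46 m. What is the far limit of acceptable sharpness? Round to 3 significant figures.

0.503 m

Hyperfocal distance H = f²/(N·c) + f = 20²/(13 × 0.006) + 20 = 400/0.078 + 20 ≈ 5148.2 mm ≈ 5.148 m.
Far limit Df = s·(H − f)/(H − s) = 460 × (5148.2 − 20) / (5148.2 − 460) = 460 × 5128.2 / 4688.2 ≈ 503.17 mm ≈ 0.503 m.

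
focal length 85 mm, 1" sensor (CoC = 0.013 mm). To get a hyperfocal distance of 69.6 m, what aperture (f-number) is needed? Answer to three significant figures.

Rearrange H = f²/(N·c) + f for N: N = f² / ((H − f)·c).
N = 85² / ((69600 − 85) × 0.013) = 7225 / 903.7 ≈ 7.99.

f/7.99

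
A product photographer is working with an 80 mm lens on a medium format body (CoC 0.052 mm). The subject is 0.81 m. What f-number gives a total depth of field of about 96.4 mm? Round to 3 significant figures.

f/10

Write h = H − f = f²/(N·c). The thin-lens limits are Dn = s·h/(h + (s−f)) and Df = s·h/(h − (s−f)), so DoF = Df − Dn = 2·s·(s−f)·h / (h² − (s−f)²).
That is a quadratic in h: DoF·h² − 2·s·(s−f)·h − DoF·(s−f)² = 0 ⇒ h = (s−f)·(s + √(s² + DoF²)) / DoF = 730 × (810 + √(810² + 96.4²)) / 96.4 = 730 × (810 + 815.716) / 96.4 ≈ 12311 mm.
Then N = f²/(c·h) = 80² / (0.052 × 12311) = 6400 / 640.17 ≈ 10.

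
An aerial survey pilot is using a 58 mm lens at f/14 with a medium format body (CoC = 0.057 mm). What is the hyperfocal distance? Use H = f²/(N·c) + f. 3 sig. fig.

Hyperfocal distance H = f²/(N·c) + f = 58²/(14 × 0.057) + 58 = 3364/0.798 + 58 ≈ 4273.5 mm ≈ 4.27 m.

4.27 m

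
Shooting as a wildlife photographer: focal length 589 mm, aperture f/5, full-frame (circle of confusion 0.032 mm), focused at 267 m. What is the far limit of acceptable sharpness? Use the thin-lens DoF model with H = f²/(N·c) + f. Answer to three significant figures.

304 m

Hyperfocal distance H = f²/(N·c) + f = 589²/(5 × 0.032) + 589 = 346921/0.16 + 589 ≈ 2168845.2 mm ≈ 2169 m.
Far limit Df = s·(H − f)/(H − s) = 267000 × (2168845.2 − 589) / (2168845.2 − 267000) = 267000 × 2168256.2 / 1901845.2 ≈ 304401 mm ≈ 304 m.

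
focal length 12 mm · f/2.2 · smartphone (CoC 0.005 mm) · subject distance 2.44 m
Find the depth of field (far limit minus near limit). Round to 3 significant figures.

Hyperfocal distance H = f²/(N·c) + f = 12²/(2.2 × 0.005) + 12 = 144/0.011 + 12 ≈ 13102.9 mm ≈ 13.10 m.
Near limit Dn = s·(H − f)/(H + s − 2f) = 2440 × (13102.9 − 12) / (13102.9 + 2440 − 2 × 12) = 2440 × 13090.9 / 15518.9 ≈ 2058.25 mm.
Far limit Df = s·(H − f)/(H − s) = 2440 × (13102.9 − 12) / (13102.9 − 2440) = 2440 × 13090.9 / 10662.9 ≈ 2995.60 mm.
Depth of field = Df − Dn = 2995.60 − 2058.25 ≈ 937.35 mm ≈ 0.937 m.

0.937 m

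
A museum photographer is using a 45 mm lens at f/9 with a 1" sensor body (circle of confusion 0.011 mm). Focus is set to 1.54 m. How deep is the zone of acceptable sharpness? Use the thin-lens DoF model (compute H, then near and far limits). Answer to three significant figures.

226 mm

Hyperfocal distance H = f²/(N·c) + f = 45²/(9 × 0.011) + 45 = 2025/0.099 + 45 ≈ 20499.5 mm ≈ 20.50 m.
Near limit Dn = s·(H − f)/(H + s − 2f) = 1540 × (20499.5 − 45) / (20499.5 + 1540 − 2 × 45) = 1540 × 20454.5 / 21949.5 ≈ 1435.11 mm.
Far limit Df = s·(H − f)/(H − s) = 1540 × (20499.5 − 45) / (20499.5 − 1540) = 1540 × 20454.5 / 18959.5 ≈ 1661.43 mm.
Depth of field = Df − Dn = 1661.43 − 1435.11 ≈ 226.32 mm.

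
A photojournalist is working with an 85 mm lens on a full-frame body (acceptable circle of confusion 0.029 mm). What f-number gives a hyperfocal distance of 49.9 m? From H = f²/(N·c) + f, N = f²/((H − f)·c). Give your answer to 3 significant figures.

Rearrange H = f²/(N·c) + f for N: N = f² / ((H − f)·c).
N = 85² / ((49900 − 85) × 0.029) = 7225 / 1445 ≈ 5.

f/5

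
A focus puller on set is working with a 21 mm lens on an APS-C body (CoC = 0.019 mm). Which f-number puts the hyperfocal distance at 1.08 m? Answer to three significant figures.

f/21.9

Rearrange H = f²/(N·c) + f for N: N = f² / ((H − f)·c).
N = 21² / ((1080 − 21) × 0.019) = 441 / 20.12 ≈ 21.9.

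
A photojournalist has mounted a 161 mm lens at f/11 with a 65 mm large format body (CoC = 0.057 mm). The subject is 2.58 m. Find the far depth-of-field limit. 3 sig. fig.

2.74 m

Hyperfocal distance H = f²/(N·c) + f = 161²/(11 × 0.057) + 161 = 25921/0.627 + 161 ≈ 41502.3 mm ≈ 41.50 m.
Far limit Df = s·(H − f)/(H − s) = 2580 × (41502.3 − 161) / (41502.3 − 2580) = 2580 × 41341.3 / 38922.3 ≈ 2740.3 mm ≈ 2.74 m.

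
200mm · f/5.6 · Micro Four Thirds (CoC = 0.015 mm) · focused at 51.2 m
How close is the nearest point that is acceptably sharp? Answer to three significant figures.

Hyperfocal distance H = f²/(N·c) + f = 200²/(5.6 × 0.015) + 200 = 40000/0.084 + 200 ≈ 476390.5 mm ≈ 476.4 m.
Near limit Dn = s·(H − f)/(H + s − 2f) = 51200 × (476390.5 − 200) / (476390.5 + 51200 − 2 × 200) = 51200 × 476190.5 / 527190.5 ≈ 46247 mm ≈ 46.2 m.

46.2 m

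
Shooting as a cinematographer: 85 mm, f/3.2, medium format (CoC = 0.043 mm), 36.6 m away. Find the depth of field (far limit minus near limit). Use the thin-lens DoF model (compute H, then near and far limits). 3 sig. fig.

Hyperfocal distance H = f²/(N·c) + f = 85²/(3.2 × 0.043) + 85 = 7225/0.1376 + 85 ≈ 52592.3 mm ≈ 52.59 m.
Near limit Dn = s·(H − f)/(H + s − 2f) = 36600 × (52592.3 − 85) / (52592.3 + 36600 − 2 × 85) = 36600 × 52507.3 / 89022.3 ≈ 21587 mm.
Far limit Df = s·(H − f)/(H − s) = 36600 × (52592.3 − 85) / (52592.3 − 36600) = 36600 × 52507.3 / 15992.3 ≈ 120168 mm.
Depth of field = Df − Dn = 120168 − 21587 ≈ 98581 mm ≈ 98.6 m.

98.6 m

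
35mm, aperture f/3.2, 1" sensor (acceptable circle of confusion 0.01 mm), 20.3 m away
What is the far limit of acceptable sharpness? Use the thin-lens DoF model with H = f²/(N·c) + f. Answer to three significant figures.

Hyperfocal distance H = f²/(N·c) + f = 35²/(3.2 × 0.01) + 35 = 1225/0.032 + 35 ≈ 38316.2 mm ≈ 38.32 m.
Far limit Df = s·(H − f)/(H − s) = 20300 × (38316.2 − 35) / (38316.2 − 20300) = 20300 × 38281.2 / 18016.2 ≈ 43134 mm ≈ 43.1 m.

43.1 m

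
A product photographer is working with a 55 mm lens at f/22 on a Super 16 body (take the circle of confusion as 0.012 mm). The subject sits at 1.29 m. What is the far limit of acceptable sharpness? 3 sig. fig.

Hyperfocal distance H = f²/(N·c) + f = 55²/(22 × 0.012) + 55 = 3025/0.264 + 55 ≈ 11513.3 mm ≈ 11.51 m.
Far limit Df = s·(H − f)/(H − s) = 1290 × (11513.3 − 55) / (11513.3 − 1290) = 1290 × 11458.3 / 10223.3 ≈ 1445.8 mm ≈ 1.45 m.

1.45 m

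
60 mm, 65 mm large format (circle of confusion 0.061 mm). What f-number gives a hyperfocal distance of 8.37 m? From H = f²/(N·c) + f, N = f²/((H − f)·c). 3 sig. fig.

Rearrange H = f²/(N·c) + f for N: N = f² / ((H − f)·c).
N = 60² / ((8370 − 60) × 0.061) = 3600 / 506.9 ≈ 7.10.

f/7.10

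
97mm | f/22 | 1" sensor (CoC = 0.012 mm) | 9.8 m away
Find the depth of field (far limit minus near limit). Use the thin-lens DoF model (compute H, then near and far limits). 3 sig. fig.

Hyperfocal distance H = f²/(N·c) + f = 97²/(22 × 0.012) + 97 = 9409/0.264 + 97 ≈ 35737.2 mm ≈ 35.74 m.
Near limit Dn = s·(H − f)/(H + s − 2f) = 9800 × (35737.2 − 97) / (35737.2 + 9800 − 2 × 97) = 9800 × 35640.2 / 45343.2 ≈ 7702.9 mm.
Far limit Df = s·(H − f)/(H − s) = 9800 × (35737.2 − 97) / (35737.2 − 9800) = 9800 × 35640.2 / 25937.2 ≈ 13466.1 mm.
Depth of field = Df − Dn = 13466.1 − 7702.9 ≈ 5763.2 mm ≈ 5.76 m.

5.76 m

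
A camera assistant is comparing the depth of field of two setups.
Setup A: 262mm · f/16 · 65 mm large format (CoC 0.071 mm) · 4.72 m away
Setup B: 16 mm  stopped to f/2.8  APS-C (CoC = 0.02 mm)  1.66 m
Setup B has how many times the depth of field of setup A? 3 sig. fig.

1.96

Setup A: H = 262²/(16×0.071) + 262 ≈ 60688.1 mm; DoF = Df − Dn = 5095.96 − 4395.70 ≈ 700.26 mm.
Setup B: H = 16²/(2.8×0.02) + 16 ≈ 4587.4 mm; DoF = Df − Dn = 2592.2 − 1220.9 ≈ 1371.3 mm.
Ratio = 1371.3 / 700.26 ≈ 1.96.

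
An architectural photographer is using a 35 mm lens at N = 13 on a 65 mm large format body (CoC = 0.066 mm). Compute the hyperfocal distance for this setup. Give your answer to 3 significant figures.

Hyperfocal distance H = f²/(N·c) + f = 35²/(13 × 0.066) + 35 = 1225/0.858 + 35 ≈ 1462.7 mm ≈ 1.46 m.

1.46 m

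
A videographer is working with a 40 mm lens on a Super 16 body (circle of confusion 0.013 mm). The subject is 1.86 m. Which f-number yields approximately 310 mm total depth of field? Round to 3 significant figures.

f/5.60

Write h = H − f = f²/(N·c). The thin-lens limits are Dn = s·h/(h + (s−f)) and Df = s·h/(h − (s−f)), so DoF = Df − Dn = 2·s·(s−f)·h / (h² − (s−f)²).
That is a quadratic in h: DoF·h² − 2·s·(s−f)·h − DoF·(s−f)² = 0 ⇒ h = (s−f)·(s + √(s² + DoF²)) / DoF = 1820 × (1860 + √(1860² + 310²)) / 310 = 1820 × (1860 + 1885.66) / 310 ≈ 21991 mm.
Then N = f²/(c·h) = 40² / (0.013 × 21991) = 1600 / 285.88 ≈ 5.60.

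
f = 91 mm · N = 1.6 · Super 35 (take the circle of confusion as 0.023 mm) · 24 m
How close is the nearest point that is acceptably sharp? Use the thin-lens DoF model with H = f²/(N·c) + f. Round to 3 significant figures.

Hyperfocal distance H = f²/(N·c) + f = 91²/(1.6 × 0.023) + 91 = 8281/0.0368 + 91 ≈ 225118.2 mm ≈ 225.1 m.
Near limit Dn = s·(H − f)/(H + s − 2f) = 24000 × (225118.2 − 91) / (225118.2 + 24000 − 2 × 91) = 24000 × 225027.2 / 248936.2 ≈ 21695 mm ≈ 21.7 m.

21.7 m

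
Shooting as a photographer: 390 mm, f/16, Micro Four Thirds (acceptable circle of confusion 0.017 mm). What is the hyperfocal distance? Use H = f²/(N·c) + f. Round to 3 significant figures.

Hyperfocal distance H = f²/(N·c) + f = 390²/(16 × 0.017) + 390 = 152100/0.272 + 390 ≈ 559581.2 mm ≈ 560 m.

560 m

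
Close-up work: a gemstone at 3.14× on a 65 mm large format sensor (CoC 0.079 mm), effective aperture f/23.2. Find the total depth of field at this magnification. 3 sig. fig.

0.372 mm

At magnification m, DoF ≈ 2·N_eff·c/m² = 2 × 23.2 × 0.079 / 3.14² = 3.666 / 9.86 ≈ 0.372 mm.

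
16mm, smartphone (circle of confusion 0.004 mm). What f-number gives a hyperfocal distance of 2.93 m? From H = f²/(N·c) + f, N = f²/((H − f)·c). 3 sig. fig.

Rearrange H = f²/(N·c) + f for N: N = f² / ((H − f)·c).
N = 16² / ((2930 − 16) × 0.004) = 256 / 11.66 ≈ 22.

f/22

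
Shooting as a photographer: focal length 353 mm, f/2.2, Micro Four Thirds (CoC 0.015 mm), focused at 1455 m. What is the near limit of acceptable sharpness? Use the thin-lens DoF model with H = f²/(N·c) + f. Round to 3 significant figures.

1050 m

Hyperfocal distance H = f²/(N·c) + f = 353²/(2.2 × 0.015) + 353 = 124609/0.033 + 353 ≈ 3776383.3 mm ≈ 3776 m.
Near limit Dn = s·(H − f)/(H + s − 2f) = 1455000 × (3776383.3 − 353) / (3776383.3 + 1455000 − 2 × 353) = 1455000 × 3776030.3 / 5230677.3 ≈ 1050366 mm ≈ 1050 m.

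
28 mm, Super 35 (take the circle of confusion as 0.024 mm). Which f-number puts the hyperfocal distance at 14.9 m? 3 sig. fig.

Rearrange H = f²/(N·c) + f for N: N = f² / ((H − f)·c).
N = 28² / ((14900 − 28) × 0.024) = 784 / 356.9 ≈ 2.20.

f/2.20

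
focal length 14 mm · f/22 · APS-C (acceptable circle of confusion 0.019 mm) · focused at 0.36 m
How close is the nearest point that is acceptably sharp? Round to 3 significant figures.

207 mm

Hyperfocal distance H = f²/(N·c) + f = 14²/(22 × 0.019) + 14 = 196/0.418 + 14 ≈ 482.9 mm ≈ 0.483 m.
Near limit Dn = s·(H − f)/(H + s − 2f) = 360 × (482.9 − 14) / (482.9 + 360 − 2 × 14) = 360 × 468.9 / 814.9 ≈ 207.15 mm.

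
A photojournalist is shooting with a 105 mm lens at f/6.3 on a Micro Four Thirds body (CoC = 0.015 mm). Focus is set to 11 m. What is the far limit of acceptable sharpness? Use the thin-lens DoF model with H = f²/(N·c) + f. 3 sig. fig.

Hyperfocal distance H = f²/(N·c) + f = 105²/(6.3 × 0.015) + 105 = 11025/0.0945 + 105 ≈ 116771.7 mm ≈ 116.8 m.
Far limit Df = s·(H − f)/(H − s) = 11000 × (116771.7 − 105) / (116771.7 − 11000) = 11000 × 116666.7 / 105771.7 ≈ 12133 mm ≈ 12.1 m.

12.1 m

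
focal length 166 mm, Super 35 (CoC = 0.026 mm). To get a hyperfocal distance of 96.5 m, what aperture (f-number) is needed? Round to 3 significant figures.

f/11

Rearrange H = f²/(N·c) + f for N: N = f² / ((H − f)·c).
N = 166² / ((96500 − 166) × 0.026) = 27556 / 2505 ≈ 11.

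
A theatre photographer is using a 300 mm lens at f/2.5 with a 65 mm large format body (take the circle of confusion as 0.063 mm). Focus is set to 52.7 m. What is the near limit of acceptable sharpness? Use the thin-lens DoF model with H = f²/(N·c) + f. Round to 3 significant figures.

Hyperfocal distance H = f²/(N·c) + f = 300²/(2.5 × 0.063) + 300 = 90000/0.1575 + 300 ≈ 571728.6 mm ≈ 571.7 m.
Near limit Dn = s·(H − f)/(H + s − 2f) = 52700 × (571728.6 − 300) / (571728.6 + 52700 − 2 × 300) = 52700 × 571428.6 / 623828.6 ≈ 48273 mm ≈ 48.3 m.

48.3 m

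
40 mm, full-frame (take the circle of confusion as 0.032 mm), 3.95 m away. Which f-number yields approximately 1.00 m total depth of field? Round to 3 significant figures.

Write h = H − f = f²/(N·c). The thin-lens limits are Dn = s·h/(h + (s−f)) and Df = s·h/(h − (s−f)), so DoF = Df − Dn = 2·s·(s−f)·h / (h² − (s−f)²).
That is a quadratic in h: DoF·h² − 2·s·(s−f)·h − DoF·(s−f)² = 0 ⇒ h = (s−f)·(s + √(s² + DoF²)) / DoF = 3910 × (3950 + √(3950² + 1000²)) / 1000 = 3910 × (3950 + 4074.62) / 1000 ≈ 31376 mm.
Then N = f²/(c·h) = 40² / (0.032 × 31376) = 1600 / 1004.0 ≈ 1.59.

f/1.59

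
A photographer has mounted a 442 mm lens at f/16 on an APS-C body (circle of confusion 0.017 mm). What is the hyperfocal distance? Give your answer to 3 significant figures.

Hyperfocal distance H = f²/(N·c) + f = 442²/(16 × 0.017) + 442 = 195364/0.272 + 442 ≈ 718692.0 mm ≈ 719 m.

719 m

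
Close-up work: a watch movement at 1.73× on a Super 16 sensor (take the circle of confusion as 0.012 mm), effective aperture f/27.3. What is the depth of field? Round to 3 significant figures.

At magnification m, DoF ≈ 2·N_eff·c/m² = 2 × 27.3 × 0.012 / 1.73² = 0.6552 / 2.993 ≈ 0.219 mm.

0.219 mm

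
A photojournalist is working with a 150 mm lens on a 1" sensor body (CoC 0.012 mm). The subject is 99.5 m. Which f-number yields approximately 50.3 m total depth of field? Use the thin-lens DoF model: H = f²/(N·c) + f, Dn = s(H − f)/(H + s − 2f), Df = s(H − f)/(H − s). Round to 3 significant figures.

f/4.50

Write h = H − f = f²/(N·c). The thin-lens limits are Dn = s·h/(h + (s−f)) and Df = s·h/(h − (s−f)), so DoF = Df − Dn = 2·s·(s−f)·h / (h² − (s−f)²).
That is a quadratic in h: DoF·h² − 2·s·(s−f)·h − DoF·(s−f)² = 0 ⇒ h = (s−f)·(s + √(s² + DoF²)) / DoF = 99350 × (99500 + √(99500² + 50300²)) / 50300 = 99350 × (99500 + 111491) / 50300 ≈ 416740 mm.
Then N = f²/(c·h) = 150² / (0.012 × 416740) = 22500 / 5000.9 ≈ 4.50.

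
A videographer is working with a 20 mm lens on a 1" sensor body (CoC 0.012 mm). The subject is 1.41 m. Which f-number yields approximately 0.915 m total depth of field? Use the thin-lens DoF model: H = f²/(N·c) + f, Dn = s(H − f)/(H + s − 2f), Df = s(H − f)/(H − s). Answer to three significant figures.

f/7.10

Write h = H − f = f²/(N·c). The thin-lens limits are Dn = s·h/(h + (s−f)) and Df = s·h/(h − (s−f)), so DoF = Df − Dn = 2·s·(s−f)·h / (h² − (s−f)²).
That is a quadratic in h: DoF·h² − 2·s·(s−f)·h − DoF·(s−f)² = 0 ⇒ h = (s−f)·(s + √(s² + DoF²)) / DoF = 1390 × (1410 + √(1410² + 915²)) / 915 = 1390 × (1410 + 1680.87) / 915 ≈ 4695.4 mm.
Then N = f²/(c·h) = 20² / (0.012 × 4695.4) = 400 / 56.345 ≈ 7.10.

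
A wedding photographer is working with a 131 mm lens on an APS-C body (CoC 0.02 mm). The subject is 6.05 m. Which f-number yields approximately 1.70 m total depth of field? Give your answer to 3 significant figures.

f/20

Write h = H − f = f²/(N·c). The thin-lens limits are Dn = s·h/(h + (s−f)) and Df = s·h/(h − (s−f)), so DoF = Df − Dn = 2·s·(s−f)·h / (h² − (s−f)²).
That is a quadratic in h: DoF·h² − 2·s·(s−f)·h − DoF·(s−f)² = 0 ⇒ h = (s−f)·(s + √(s² + DoF²)) / DoF = 5919 × (6050 + √(6050² + 1700²)) / 1700 = 5919 × (6050 + 6284.31) / 1700 ≈ 42945 mm.
Then N = f²/(c·h) = 131² / (0.02 × 42945) = 17161 / 858.90 ≈ 20.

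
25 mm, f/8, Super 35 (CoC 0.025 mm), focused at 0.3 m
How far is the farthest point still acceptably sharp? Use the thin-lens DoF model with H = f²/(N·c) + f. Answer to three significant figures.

329 mm

Hyperfocal distance H = f²/(N·c) + f = 25²/(8 × 0.025) + 25 = 625/0.2 + 25 ≈ 3150.0 mm ≈ 3.150 m.
Far limit Df = s·(H − f)/(H − s) = 300 × (3150.0 − 25) / (3150.0 − 300) = 300 × 3125.0 / 2850.0 ≈ 328.95 mm.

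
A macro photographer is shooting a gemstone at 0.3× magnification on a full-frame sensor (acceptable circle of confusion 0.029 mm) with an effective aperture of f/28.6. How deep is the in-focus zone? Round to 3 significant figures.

18.4 mm

At magnification m, DoF ≈ 2·N_eff·c/m² = 2 × 28.6 × 0.029 / 0.3² = 1.659 / 0.09 ≈ 18.4 mm.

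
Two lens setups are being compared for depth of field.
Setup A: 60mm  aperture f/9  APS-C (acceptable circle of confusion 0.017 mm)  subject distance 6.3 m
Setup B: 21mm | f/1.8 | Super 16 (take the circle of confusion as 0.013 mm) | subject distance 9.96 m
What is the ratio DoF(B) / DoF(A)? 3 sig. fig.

Setup A: H = 60²/(9×0.017) + 60 ≈ 23589.4 mm; DoF = Df − Dn = 8573.8 − 4979.4 ≈ 3594.4 mm.
Setup B: H = 21²/(1.8×0.013) + 21 ≈ 18867.2 mm; DoF = Df − Dn = 21074 − 6521 ≈ 14553 mm.
Ratio = 14553 / 3594.4 ≈ 4.05.

4.05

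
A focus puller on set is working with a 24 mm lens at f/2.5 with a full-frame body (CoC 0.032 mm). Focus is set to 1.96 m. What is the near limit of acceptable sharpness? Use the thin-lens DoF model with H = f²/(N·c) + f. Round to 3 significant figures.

Hyperfocal distance H = f²/(N·c) + f = 24²/(2.5 × 0.032) + 24 = 576/0.08 + 24 ≈ 7224.0 mm ≈ 7.224 m.
Near limit Dn = s·(H − f)/(H + s − 2f) = 1960 × (7224.0 − 24) / (7224.0 + 1960 − 2 × 24) = 1960 × 7200.0 / 9136.0 ≈ 1544.7 mm ≈ 1.54 m.

1.54 m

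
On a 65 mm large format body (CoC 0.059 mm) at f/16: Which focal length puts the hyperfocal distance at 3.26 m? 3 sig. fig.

From H = f²/(N·c) + f, with f ≪ H: f ≈ √(H·N·c) = √(3260 × 16 × 0.059) = √3077.4 ≈ 55.47 mm.
Exact: f² + N·c·f − N·c·H = 0 ⇒ f = (−N·c + √((N·c)² + 4·N·c·H))/2 = (−0.944 + √12311)/2 ≈ 55.005 mm ≈ 55.0 mm.

55.0 mm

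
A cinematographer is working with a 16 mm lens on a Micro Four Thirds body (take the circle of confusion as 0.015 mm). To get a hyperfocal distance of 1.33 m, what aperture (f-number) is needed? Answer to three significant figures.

f/13

Rearrange H = f²/(N·c) + f for N: N = f² / ((H − f)·c).
N = 16² / ((1330 − 16) × 0.015) = 256 / 19.71 ≈ 13.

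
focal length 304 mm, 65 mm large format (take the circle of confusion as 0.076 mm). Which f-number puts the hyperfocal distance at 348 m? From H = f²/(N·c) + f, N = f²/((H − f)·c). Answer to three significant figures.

Rearrange H = f²/(N·c) + f for N: N = f² / ((H − f)·c).
N = 304² / ((348000 − 304) × 0.076) = 92416 / 26425 ≈ 3.50.

f/3.50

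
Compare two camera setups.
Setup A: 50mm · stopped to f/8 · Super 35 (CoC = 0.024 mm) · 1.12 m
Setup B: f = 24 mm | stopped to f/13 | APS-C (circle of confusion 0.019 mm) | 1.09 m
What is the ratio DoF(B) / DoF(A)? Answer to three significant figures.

6.80

Setup A: H = 50²/(8×0.024) + 50 ≈ 13070.8 mm; DoF = Df − Dn = 1220.28 − 1034.95 ≈ 185.33 mm.
Setup B: H = 24²/(13×0.019) + 24 ≈ 2356.0 mm; DoF = Df − Dn = 2007.8 − 748.1 ≈ 1259.7 mm.
Ratio = 1259.7 / 185.33 ≈ 6.80.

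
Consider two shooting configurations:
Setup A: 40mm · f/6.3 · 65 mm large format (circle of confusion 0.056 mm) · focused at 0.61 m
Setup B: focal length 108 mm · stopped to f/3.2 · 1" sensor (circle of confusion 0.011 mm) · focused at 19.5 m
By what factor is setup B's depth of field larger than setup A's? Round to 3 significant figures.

14.7

Setup A: H = 40²/(6.3×0.056) + 40 ≈ 4575.1 mm; DoF = Df − Dn = 697.69 − 541.89 ≈ 155.80 mm.
Setup B: H = 108²/(3.2×0.011) + 108 ≈ 331471.6 mm; DoF = Df − Dn = 20712.1 − 18421.9 ≈ 2290.2 mm.
Ratio = 2290.2 / 155.80 ≈ 14.7.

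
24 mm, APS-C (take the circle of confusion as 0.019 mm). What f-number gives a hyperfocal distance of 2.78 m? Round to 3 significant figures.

f/11

Rearrange H = f²/(N·c) + f for N: N = f² / ((H − f)·c).
N = 24² / ((2780 − 24) × 0.019) = 576 / 52.36 ≈ 11.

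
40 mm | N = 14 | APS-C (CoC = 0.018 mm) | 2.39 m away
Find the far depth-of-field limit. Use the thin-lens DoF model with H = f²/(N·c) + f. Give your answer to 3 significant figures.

Hyperfocal distance H = f²/(N·c) + f = 40²/(14 × 0.018) + 40 = 1600/0.252 + 40 ≈ 6389.2 mm ≈ 6.389 m.
Far limit Df = s·(H − f)/(H − s) = 2390 × (6389.2 − 40) / (6389.2 − 2390) = 2390 × 6349.2 / 3999.2 ≈ 3794.4 mm ≈ 3.79 m.

3.79 m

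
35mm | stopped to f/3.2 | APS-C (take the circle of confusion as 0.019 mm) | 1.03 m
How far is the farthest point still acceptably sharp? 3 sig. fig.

1.08 m

Hyperfocal distance H = f²/(N·c) + f = 35²/(3.2 × 0.019) + 35 = 1225/0.0608 + 35 ≈ 20183.0 mm ≈ 20.18 m.
Far limit Df = s·(H − f)/(H − s) = 1030 × (20183.0 − 35) / (20183.0 − 1030) = 1030 × 20148.0 / 19153.0 ≈ 1083.5 mm ≈ 1.08 m.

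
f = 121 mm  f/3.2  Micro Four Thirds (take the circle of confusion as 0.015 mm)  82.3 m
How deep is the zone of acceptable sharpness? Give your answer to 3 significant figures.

Hyperfocal distance H = f²/(N·c) + f = 121²/(3.2 × 0.015) + 121 = 14641/0.048 + 121 ≈ 305141.8 mm ≈ 305.1 m.
Near limit Dn = s·(H − f)/(H + s − 2f) = 82300 × (305141.8 − 121) / (305141.8 + 82300 − 2 × 121) = 82300 × 305020.8 / 387199.8 ≈ 64833 mm.
Far limit Df = s·(H − f)/(H − s) = 82300 × (305141.8 − 121) / (305141.8 − 82300) = 82300 × 305020.8 / 222841.8 ≈ 112650 mm.
Depth of field = Df − Dn = 112650 − 64833 ≈ 47817 mm ≈ 47.8 m.

47.8 m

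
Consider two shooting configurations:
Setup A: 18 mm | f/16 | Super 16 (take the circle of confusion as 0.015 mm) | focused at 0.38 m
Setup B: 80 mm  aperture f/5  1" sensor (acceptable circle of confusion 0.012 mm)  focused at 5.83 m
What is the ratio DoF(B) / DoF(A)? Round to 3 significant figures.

Setup A: H = 18²/(16×0.015) + 18 ≈ 1368.0 mm; DoF = Df − Dn = 519.23 − 299.65 ≈ 219.58 mm.
Setup B: H = 80²/(5×0.012) + 80 ≈ 106746.7 mm; DoF = Df − Dn = 6162.18 − 5531.80 ≈ 630.38 mm.
Ratio = 630.38 / 219.58 ≈ 2.87.

2.87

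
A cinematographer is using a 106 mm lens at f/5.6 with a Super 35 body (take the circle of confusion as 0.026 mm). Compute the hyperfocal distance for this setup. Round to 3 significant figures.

Hyperfocal distance H = f²/(N·c) + f = 106²/(5.6 × 0.026) + 106 = 11236/0.1456 + 106 ≈ 77276.3 mm ≈ 77.3 m.

77.3 m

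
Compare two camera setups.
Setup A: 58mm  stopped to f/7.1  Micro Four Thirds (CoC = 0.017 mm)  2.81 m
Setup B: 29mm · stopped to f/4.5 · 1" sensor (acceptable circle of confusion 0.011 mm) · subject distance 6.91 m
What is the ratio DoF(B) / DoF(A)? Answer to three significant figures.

11.9

Setup A: H = 58²/(7.1×0.017) + 58 ≈ 27928.8 mm; DoF = Df − Dn = 3117.86 − 2557.47 ≈ 560.39 mm.
Setup B: H = 29²/(4.5×0.011) + 29 ≈ 17018.9 mm; DoF = Df − Dn = 11613.5 − 4918.1 ≈ 6695.4 mm.
Ratio = 6695.4 / 560.39 ≈ 11.9.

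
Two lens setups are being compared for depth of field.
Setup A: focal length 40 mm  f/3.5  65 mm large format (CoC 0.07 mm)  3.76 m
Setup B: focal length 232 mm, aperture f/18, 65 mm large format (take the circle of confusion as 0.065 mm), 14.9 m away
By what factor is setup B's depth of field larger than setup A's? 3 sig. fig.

Setup A: H = 40²/(3.5×0.07) + 40 ≈ 6570.6 mm; DoF = Df − Dn = 8736.6 − 2395.5 ≈ 6341.1 mm.
Setup B: H = 232²/(18×0.065) + 232 ≈ 46235.4 mm; DoF = Df − Dn = 21875 − 11298 ≈ 10577 mm.
Ratio = 10577 / 6341.1 ≈ 1.67.

1.67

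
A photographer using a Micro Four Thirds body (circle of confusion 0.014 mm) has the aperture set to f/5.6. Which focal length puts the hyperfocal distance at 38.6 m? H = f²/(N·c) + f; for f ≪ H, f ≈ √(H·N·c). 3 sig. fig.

From H = f²/(N·c) + f, with f ≪ H: f ≈ √(H·N·c) = √(38600 × 5.6 × 0.014) = √3026.2 ≈ 55.01 mm.
The +f correction barely moves this — solving exactly, f² + N·c·f − N·c·H = 0 ⇒ f = (−N·c + √((N·c)² + 4·N·c·H))/2 = (−0.0784 + √12105)/2 ≈ 54.972 mm, so f ≈ 55.0 mm.

55.0 mm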